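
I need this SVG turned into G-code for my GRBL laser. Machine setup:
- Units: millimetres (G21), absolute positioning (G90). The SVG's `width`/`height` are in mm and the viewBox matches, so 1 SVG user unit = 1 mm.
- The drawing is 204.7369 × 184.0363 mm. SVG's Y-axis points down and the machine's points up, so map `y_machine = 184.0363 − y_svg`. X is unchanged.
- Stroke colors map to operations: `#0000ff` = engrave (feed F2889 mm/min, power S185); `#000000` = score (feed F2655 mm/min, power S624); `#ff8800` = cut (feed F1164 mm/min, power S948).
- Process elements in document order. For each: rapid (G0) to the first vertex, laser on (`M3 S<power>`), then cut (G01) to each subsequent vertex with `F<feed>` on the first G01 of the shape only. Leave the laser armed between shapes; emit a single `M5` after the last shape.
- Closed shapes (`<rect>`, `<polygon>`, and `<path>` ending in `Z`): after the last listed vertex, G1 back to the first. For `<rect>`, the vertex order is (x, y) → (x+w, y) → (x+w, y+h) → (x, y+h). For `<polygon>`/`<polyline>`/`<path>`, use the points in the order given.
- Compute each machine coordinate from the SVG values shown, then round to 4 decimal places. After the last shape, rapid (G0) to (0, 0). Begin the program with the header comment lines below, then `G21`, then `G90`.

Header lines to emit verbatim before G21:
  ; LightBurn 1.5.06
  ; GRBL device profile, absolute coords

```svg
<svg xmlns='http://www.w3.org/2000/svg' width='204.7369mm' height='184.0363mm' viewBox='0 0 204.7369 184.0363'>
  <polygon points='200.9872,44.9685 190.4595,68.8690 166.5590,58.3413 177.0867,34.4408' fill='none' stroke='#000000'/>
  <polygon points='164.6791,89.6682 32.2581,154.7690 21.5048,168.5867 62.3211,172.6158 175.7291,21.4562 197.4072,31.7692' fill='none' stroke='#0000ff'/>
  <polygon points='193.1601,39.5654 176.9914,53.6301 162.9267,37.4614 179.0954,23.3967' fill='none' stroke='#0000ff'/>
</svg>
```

1 u = 1 mm; y_m = 184.0363 − y.

[1] `<polygon>` regular polygon, #000000→score S624 F2655: (200.9872,139.0678) → (190.4595,115.1673) → (166.5590,125.6950) → (177.0867,149.5955) → (200.9872,139.0678) (closed)

[2] `<polygon>` closed polygon, #0000ff→engrave S185 F2889: (164.6791,94.3681) → (32.2581,29.2673) → (21.5048,15.4496) → (62.3211,11.4205) → (175.7291,162.5801) → (197.4072,152.2671) → (164.6791,94.3681) (closed)

[3] `<polygon>` regular polygon, #0000ff→engrave S185 F2889: (193.1601,144.4709) → (176.9914,130.4062) → (162.9267,146.5749) → (179.0954,160.6396) → (193.1601,144.4709) (closed)

; LightBurn 1.5.06
; GRBL device profile, absolute coords
G21
G90
G0 X200.9872 Y139.0678
M3 S624
G01 X190.4595 Y115.1673 F2655
G01 X166.5590 Y125.6950
G01 X177.0867 Y149.5955
G01 X200.9872 Y139.0678
G0 X164.6791 Y94.3681
M3 S185
G01 X32.2581 Y29.2673 F2889
G01 X21.5048 Y15.4496
G01 X62.3211 Y11.4205
G01 X175.7291 Y162.5801
G01 X197.4072 Y152.2671
G01 X164.6791 Y94.3681
G0 X193.1601 Y144.4709
M3 S185
G01 X176.9914 Y130.4062 F2889
G01 X162.9267 Y146.5749
G01 X179.0954 Y160.6396
G01 X193.1601 Y144.4709
M5
G0 X0.0000 Y0.0000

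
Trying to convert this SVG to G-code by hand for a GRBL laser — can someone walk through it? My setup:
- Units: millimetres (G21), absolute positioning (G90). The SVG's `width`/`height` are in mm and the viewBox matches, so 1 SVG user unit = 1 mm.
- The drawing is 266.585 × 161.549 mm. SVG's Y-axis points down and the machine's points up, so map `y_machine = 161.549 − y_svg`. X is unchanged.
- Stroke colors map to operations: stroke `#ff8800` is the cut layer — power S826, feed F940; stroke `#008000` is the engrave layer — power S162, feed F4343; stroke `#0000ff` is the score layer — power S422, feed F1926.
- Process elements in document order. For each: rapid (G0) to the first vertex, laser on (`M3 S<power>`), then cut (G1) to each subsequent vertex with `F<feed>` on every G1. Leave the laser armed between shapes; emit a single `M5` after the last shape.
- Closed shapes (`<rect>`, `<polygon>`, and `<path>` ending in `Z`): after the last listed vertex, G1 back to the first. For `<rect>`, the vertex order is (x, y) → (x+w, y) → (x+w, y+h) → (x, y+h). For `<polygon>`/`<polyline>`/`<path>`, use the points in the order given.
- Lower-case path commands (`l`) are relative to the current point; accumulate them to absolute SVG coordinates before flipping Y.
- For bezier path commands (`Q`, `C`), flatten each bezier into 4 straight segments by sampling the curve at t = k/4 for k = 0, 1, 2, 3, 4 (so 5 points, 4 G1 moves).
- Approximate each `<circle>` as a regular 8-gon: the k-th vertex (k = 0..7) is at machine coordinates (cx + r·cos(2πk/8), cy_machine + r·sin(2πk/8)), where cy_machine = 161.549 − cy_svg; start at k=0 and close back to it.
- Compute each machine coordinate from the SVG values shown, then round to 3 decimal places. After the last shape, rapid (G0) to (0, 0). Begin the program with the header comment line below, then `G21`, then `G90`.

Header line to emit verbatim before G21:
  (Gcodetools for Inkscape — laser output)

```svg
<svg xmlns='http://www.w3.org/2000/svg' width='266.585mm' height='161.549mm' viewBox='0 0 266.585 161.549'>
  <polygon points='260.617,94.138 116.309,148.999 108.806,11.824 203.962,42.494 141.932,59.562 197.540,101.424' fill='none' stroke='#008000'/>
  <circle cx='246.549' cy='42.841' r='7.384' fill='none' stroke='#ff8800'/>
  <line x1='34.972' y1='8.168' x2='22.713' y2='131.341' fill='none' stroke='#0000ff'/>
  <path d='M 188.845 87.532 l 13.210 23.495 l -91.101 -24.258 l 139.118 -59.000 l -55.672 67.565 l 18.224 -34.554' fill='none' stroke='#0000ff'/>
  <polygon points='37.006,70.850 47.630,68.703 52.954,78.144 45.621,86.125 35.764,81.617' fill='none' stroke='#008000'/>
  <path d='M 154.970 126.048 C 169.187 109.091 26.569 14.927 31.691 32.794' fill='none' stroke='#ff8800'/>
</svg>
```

Since the viewBox matches the mm dimensions, user units are millimetres directly. The only transform is the Y-flip y_m = 161.549 − y_svg.

Shape 1 is a closed polygon drawn with `<polygon>`. Its stroke #008000 means engrave at S162, F4343. After flipping Y the toolpath is (260.617,67.411) → (116.309,12.550) → (108.806,149.725) → (203.962,119.055) → (141.932,101.987) → (197.540,60.125) → (260.617,67.411), returning to the start.

Shape 2 is a circle drawn with `<circle>`. Its stroke #ff8800 means cut at S826, F940. After flipping Y the toolpath is (253.933,118.708) → (251.770,123.929) → (246.549,126.092) → (241.328,123.929) → (239.165,118.708) → (241.328,113.487) → (246.549,111.324) → (251.770,113.487) → (253.933,118.708), returning to the start.

Shape 3 is a line segment drawn with `<line>`. Its stroke #0000ff means score at S422, F1926. After flipping Y the toolpath is (34.972,153.381) → (22.713,30.208).

Shape 4 is a open polyline drawn with `<path>`. Its stroke #0000ff means score at S422, F1926. After flipping Y the toolpath is (188.845,74.017) → (202.055,50.522) → (110.954,74.780) → (250.072,133.780) → (194.400,66.215) → (212.624,100.769).

Shape 5 is a regular polygon drawn with `<polygon>`. Its stroke #008000 means engrave at S162, F4343. After flipping Y the toolpath is (37.006,90.699) → (47.630,92.846) → (52.954,83.405) → (45.621,75.424) → (35.764,79.932) → (37.006,90.699), returning to the start.

Shape 6 is a cubic bezier drawn with `<path>`. Its stroke #ff8800 means cut at S826, F940. After flipping Y the toolpath is (154.970,35.501) → (140.985,59.738) → (96.741,95.187) → (50.792,124.106) → (31.691,128.755).

(Gcodetools for Inkscape — laser output)
G21
G90
G0 X260.617 Y67.411
M3 S162
G1 X116.309 Y12.550 F4343
G1 X108.806 Y149.725 F4343
G1 X203.962 Y119.055 F4343
G1 X141.932 Y101.987 F4343
G1 X197.540 Y60.125 F4343
G1 X260.617 Y67.411 F4343
G0 X253.933 Y118.708
M3 S826
G1 X251.770 Y123.929 F940
G1 X246.549 Y126.092 F940
G1 X241.328 Y123.929 F940
G1 X239.165 Y118.708 F940
G1 X241.328 Y113.487 F940
G1 X246.549 Y111.324 F940
G1 X251.770 Y113.487 F940
G1 X253.933 Y118.708 F940
G0 X34.972 Y153.381
M3 S422
G1 X22.713 Y30.208 F1926
G0 X188.845 Y74.017
M3 S422
G1 X202.055 Y50.522 F1926
G1 X110.954 Y74.780 F1926
G1 X250.072 Y133.780 F1926
G1 X194.400 Y66.215 F1926
G1 X212.624 Y100.769 F1926
G0 X37.006 Y90.699
M3 S162
G1 X47.630 Y92.846 F4343
G1 X52.954 Y83.405 F4343
G1 X45.621 Y75.424 F4343
G1 X35.764 Y79.932 F4343
G1 X37.006 Y90.699 F4343
G0 X154.970 Y35.501
M3 S826
G1 X140.985 Y59.738 F940
G1 X96.741 Y95.187 F940
G1 X50.792 Y124.106 F940
G1 X31.691 Y128.755 F940
M5
G0 X0.000 Y0.000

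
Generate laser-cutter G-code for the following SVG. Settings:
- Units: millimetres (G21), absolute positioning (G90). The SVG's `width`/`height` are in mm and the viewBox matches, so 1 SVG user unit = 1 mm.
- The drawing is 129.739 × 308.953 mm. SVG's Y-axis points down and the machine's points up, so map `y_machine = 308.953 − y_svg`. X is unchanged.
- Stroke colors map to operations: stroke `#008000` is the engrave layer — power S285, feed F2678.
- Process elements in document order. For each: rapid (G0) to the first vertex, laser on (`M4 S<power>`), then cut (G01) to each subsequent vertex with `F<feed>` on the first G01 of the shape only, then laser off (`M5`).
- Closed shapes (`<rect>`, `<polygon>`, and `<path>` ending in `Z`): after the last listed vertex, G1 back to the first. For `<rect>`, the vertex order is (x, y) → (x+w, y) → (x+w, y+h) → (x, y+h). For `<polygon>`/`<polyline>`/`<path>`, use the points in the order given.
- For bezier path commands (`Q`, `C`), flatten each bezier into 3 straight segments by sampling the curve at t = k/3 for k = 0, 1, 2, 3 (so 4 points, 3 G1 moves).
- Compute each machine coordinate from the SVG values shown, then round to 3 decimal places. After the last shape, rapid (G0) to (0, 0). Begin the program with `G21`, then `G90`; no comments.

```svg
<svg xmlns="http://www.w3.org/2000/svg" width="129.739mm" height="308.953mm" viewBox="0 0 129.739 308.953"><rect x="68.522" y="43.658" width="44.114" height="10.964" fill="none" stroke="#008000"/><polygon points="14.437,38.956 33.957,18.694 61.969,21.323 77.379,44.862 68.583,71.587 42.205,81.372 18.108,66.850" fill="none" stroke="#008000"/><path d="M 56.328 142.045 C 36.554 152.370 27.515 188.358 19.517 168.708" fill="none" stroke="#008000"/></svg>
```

G21
G90
G0 X68.522 Y265.295
M4 S285
G01 X112.636 Y265.295 F2678
G01 X112.636 Y254.331
G01 X68.522 Y254.331
G01 X68.522 Y265.295
M5
G0 X14.437 Y269.997
M4 S285
G01 X33.957 Y290.259 F2678
G01 X61.969 Y287.630
G01 X77.379 Y264.091
G01 X68.583 Y237.366
G01 X42.205 Y227.581
G01 X18.108 Y242.103
G01 X14.437 Y269.997
M5
G0 X56.328 Y166.908
M4 S285
G01 X39.773 Y151.040 F2678
G01 X28.221 Y136.130
G01 X19.517 Y140.245
M5
G0 X0.000 Y0.000

viewBox `0 0 129.739 308.953` with mm width/height → 1 unit = 1 mm. Flip: y_m = 308.953 − y_svg.

**Shape 1** — `<rect>` rectangle, stroke `#008000` → engrave (S285, F2678). Machine vertices: (68.522,265.295) → (112.636,265.295) → (112.636,254.331) → (68.522,254.331) → (68.522,265.295). Closed: final G1 returns to the first vertex.

**Shape 2** — `<polygon>` regular polygon, stroke `#008000` → engrave (S285, F2678). Machine vertices: (14.437,269.997) → (33.957,290.259) → (61.969,287.630) → (77.379,264.091) → (68.583,237.366) → (42.205,227.581) → (18.108,242.103) → (14.437,269.997). Closed: final G1 returns to the first vertex.

**Shape 3** — `<path>` cubic bezier, stroke `#008000` → engrave (S285, F2678). Control points (SVG): P0=(56.328,142.045), P1=(36.554,152.370), P2=(27.515,188.358), P3=(19.517,168.708); sampled at t=k/3. Machine vertices: (56.328,166.908) → (39.773,151.040) → (28.221,136.130) → (19.517,140.245). Open path.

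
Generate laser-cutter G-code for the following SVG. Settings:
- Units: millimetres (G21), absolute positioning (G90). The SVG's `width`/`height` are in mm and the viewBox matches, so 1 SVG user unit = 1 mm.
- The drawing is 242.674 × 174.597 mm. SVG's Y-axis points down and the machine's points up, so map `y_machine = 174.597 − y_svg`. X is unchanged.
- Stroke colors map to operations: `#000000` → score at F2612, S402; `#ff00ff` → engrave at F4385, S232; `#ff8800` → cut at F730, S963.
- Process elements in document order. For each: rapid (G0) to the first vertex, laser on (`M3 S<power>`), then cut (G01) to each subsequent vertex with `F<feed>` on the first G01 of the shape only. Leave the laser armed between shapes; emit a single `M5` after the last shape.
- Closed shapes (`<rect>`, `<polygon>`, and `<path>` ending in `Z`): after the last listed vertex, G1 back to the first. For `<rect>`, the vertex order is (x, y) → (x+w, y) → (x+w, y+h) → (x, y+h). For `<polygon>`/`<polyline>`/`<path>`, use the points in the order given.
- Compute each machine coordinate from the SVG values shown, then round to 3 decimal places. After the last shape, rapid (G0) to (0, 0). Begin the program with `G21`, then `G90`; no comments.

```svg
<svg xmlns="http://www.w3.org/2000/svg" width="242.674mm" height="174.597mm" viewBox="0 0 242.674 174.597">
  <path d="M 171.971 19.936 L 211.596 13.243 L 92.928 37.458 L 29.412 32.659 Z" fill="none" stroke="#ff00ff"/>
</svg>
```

Since the viewBox matches the mm dimensions, user units are millimetres directly. The only transform is the Y-flip y_m = 174.597 − y_svg.

Shape 1 is a closed polygon drawn with `<path>`. Its stroke #ff00ff means engrave at S232, F4385. After flipping Y the toolpath is (171.971,154.661) → (211.596,161.354) → (92.928,137.139) → (29.412,141.938) → (171.971,154.661), returning to the start.

G21
G90
G0 X171.971 Y154.661
M3 S232
G01 X211.596 Y161.354 F4385
G01 X92.928 Y137.139
G01 X29.412 Y141.938
G01 X171.971 Y154.661
M5
G0 X0.000 Y0.000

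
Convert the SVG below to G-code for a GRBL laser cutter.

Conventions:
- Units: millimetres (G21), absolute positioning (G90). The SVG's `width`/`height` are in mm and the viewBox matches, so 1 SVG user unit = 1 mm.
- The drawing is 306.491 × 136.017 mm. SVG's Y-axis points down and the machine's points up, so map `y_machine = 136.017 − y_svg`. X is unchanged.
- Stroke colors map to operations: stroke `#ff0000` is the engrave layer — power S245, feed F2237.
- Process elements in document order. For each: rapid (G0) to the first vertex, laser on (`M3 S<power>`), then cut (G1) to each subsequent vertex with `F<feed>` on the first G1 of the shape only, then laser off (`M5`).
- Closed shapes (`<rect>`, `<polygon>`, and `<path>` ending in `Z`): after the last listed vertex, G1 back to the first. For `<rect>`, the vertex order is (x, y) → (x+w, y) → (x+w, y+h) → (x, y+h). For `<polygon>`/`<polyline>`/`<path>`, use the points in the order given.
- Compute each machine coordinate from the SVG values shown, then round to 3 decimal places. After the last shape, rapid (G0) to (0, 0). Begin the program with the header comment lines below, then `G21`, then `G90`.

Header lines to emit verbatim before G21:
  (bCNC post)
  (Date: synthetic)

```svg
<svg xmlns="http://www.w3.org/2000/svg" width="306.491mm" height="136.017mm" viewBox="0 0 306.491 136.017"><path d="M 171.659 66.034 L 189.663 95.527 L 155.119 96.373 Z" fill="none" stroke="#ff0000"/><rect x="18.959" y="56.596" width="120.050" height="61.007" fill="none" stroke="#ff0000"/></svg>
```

Since the viewBox matches the mm dimensions, user units are millimetres directly. The only transform is the Y-flip y_m = 136.017 − y_svg.

Shape 1 is a regular polygon drawn with `<path>`. Its stroke #ff0000 means engrave at S245, F2237. After flipping Y the toolpath is (171.659,69.983) → (189.663,40.490) → (155.119,39.644) → (171.659,69.983), returning to the start.

Shape 2 is a rectangle drawn with `<rect>`. Its stroke #ff0000 means engrave at S245, F2237. After flipping Y the toolpath is (18.959,79.421) → (139.009,79.421) → (139.009,18.414) → (18.959,18.414) → (18.959,79.421), returning to the start.

(bCNC post)
(Date: synthetic)
G21
G90
G0 X171.659 Y69.983
M3 S245
G1 X189.663 Y40.490 F2237
G1 X155.119 Y39.644
G1 X171.659 Y69.983
M5
G0 X18.959 Y79.421
M3 S245
G1 X139.009 Y79.421 F2237
G1 X139.009 Y18.414
G1 X18.959 Y18.414
G1 X18.959 Y79.421
M5
G0 X0.000 Y0.000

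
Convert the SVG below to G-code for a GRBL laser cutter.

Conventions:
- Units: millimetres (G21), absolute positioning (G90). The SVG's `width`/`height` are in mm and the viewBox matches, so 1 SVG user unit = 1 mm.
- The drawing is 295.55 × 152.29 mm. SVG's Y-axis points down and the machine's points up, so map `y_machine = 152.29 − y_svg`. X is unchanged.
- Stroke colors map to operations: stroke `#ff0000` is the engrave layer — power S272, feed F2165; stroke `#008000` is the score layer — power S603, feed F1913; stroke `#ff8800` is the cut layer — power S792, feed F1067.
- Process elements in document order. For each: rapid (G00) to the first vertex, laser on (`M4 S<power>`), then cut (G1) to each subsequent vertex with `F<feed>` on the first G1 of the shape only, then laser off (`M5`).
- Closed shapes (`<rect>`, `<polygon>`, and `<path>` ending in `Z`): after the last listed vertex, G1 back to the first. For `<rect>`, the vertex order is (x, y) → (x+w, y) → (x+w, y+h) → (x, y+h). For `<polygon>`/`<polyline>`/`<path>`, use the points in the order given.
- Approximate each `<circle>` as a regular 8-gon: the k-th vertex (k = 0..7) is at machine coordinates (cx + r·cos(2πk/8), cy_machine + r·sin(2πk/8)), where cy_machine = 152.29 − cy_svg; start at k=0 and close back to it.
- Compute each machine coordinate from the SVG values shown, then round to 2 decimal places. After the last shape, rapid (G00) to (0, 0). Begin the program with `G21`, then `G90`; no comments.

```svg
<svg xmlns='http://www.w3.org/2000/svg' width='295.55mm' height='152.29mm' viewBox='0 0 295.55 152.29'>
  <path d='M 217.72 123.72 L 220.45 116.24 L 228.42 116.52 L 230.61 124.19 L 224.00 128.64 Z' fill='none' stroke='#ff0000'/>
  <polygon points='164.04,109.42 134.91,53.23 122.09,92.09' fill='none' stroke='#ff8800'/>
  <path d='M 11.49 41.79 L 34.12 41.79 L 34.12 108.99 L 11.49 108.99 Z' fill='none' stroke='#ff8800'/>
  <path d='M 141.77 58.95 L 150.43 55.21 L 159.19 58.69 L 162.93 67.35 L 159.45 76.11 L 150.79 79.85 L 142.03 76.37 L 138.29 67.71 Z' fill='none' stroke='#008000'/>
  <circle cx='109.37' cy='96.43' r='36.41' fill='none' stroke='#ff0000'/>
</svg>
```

viewBox `0 0 295.55 152.29` with mm width/height → 1 unit = 1 mm. Flip: y_m = 152.29 − y_svg.

**Shape 1** — `<path>` regular polygon, stroke `#ff0000` → engrave (S272, F2165). Machine vertices: (217.72,28.57) → (220.45,36.05) → (228.42,35.77) → (230.61,28.10) → (224.00,23.65) → (217.72,28.57). Closed: final G1 returns to the first vertex.

**Shape 2** — `<polygon>` closed polygon, stroke `#ff8800` → cut (S792, F1067). Machine vertices: (164.04,42.87) → (134.91,99.06) → (122.09,60.20) → (164.04,42.87). Closed: final G1 returns to the first vertex.

**Shape 3** — `<path>` rectangle, stroke `#ff8800` → cut (S792, F1067). Machine vertices: (11.49,110.50) → (34.12,110.50) → (34.12,43.30) → (11.49,43.30) → (11.49,110.50). Closed: final G1 returns to the first vertex.

**Shape 4** — `<path>` regular polygon, stroke `#008000` → score (S603, F1913). Machine vertices: (141.77,93.34) → (150.43,97.08) → (159.19,93.60) → (162.93,84.94) → (159.45,76.18) → (150.79,72.44) → (142.03,75.92) → (138.29,84.58) → (141.77,93.34). Closed: final G1 returns to the first vertex.

**Shape 5** — `<circle>` circle, stroke `#ff0000` → engrave (S272, F2165). Machine vertices: (145.78,55.86) → (135.12,81.61) → (109.37,92.27) → (83.62,81.61) → (72.96,55.86) → (83.62,30.11) → (109.37,19.45) → (135.12,30.11) → (145.78,55.86). Closed: final G1 returns to the first vertex.

G21
G90
G00 X217.72 Y28.57
M4 S272
G1 X220.45 Y36.05 F2165
G1 X228.42 Y35.77
G1 X230.61 Y28.10
G1 X224.00 Y23.65
G1 X217.72 Y28.57
M5
G00 X164.04 Y42.87
M4 S792
G1 X134.91 Y99.06 F1067
G1 X122.09 Y60.20
G1 X164.04 Y42.87
M5
G00 X11.49 Y110.50
M4 S792
G1 X34.12 Y110.50 F1067
G1 X34.12 Y43.30
G1 X11.49 Y43.30
G1 X11.49 Y110.50
M5
G00 X141.77 Y93.34
M4 S603
G1 X150.43 Y97.08 F1913
G1 X159.19 Y93.60
G1 X162.93 Y84.94
G1 X159.45 Y76.18
G1 X150.79 Y72.44
G1 X142.03 Y75.92
G1 X138.29 Y84.58
G1 X141.77 Y93.34
M5
G00 X145.78 Y55.86
M4 S272
G1 X135.12 Y81.61 F2165
G1 X109.37 Y92.27
G1 X83.62 Y81.61
G1 X72.96 Y55.86
G1 X83.62 Y30.11
G1 X109.37 Y19.45
G1 X135.12 Y30.11
G1 X145.78 Y55.86
M5
G00 X0.00 Y0.00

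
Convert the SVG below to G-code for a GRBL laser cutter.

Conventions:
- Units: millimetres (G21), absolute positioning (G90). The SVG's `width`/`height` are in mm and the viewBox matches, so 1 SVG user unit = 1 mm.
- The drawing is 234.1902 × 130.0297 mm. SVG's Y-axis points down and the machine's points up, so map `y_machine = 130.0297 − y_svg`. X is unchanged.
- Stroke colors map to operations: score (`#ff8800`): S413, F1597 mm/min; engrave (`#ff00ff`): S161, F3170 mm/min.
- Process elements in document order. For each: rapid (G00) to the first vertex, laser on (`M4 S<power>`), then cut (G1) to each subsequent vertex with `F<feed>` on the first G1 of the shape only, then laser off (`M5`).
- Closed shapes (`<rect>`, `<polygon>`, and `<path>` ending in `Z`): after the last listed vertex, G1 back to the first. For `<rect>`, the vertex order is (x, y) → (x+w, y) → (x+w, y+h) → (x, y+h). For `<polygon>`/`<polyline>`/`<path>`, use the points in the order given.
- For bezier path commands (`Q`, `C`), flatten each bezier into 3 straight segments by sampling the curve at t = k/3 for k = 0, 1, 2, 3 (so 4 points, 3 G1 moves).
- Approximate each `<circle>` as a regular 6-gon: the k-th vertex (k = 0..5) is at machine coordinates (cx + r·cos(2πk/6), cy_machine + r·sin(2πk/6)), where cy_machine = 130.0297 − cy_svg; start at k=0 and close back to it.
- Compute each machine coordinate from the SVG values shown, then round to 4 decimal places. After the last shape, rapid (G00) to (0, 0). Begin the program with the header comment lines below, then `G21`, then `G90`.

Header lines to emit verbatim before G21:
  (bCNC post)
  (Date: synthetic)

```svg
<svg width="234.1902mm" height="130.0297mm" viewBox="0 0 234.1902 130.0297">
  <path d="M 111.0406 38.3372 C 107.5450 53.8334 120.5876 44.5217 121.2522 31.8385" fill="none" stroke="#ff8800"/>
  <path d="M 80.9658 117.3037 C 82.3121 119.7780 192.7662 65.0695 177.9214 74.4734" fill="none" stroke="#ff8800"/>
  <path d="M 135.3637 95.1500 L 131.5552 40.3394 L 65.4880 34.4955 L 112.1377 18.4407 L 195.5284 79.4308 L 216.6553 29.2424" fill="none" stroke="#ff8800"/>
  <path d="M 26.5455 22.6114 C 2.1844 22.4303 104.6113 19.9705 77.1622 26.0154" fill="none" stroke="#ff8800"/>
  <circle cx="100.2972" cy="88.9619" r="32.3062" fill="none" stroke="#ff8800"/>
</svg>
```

1 u = 1 mm; y_m = 130.0297 − y.

[1] `<path>` cubic bezier, #ff8800→score S413 F1597: (111.0406,91.6925) → (111.9868,83.6717) → (117.5326,87.4258) → (121.2522,98.1912)

[2] `<path>` cubic bezier, #ff8800→score S413 F1597: (80.9658,12.7260) → (109.9996,24.8202) → (159.6816,48.0818) → (177.9214,55.5563)

[3] `<path>` open polyline, #ff8800→score S413 F1597: (135.3637,34.8797) → (131.5552,89.6903) → (65.4880,95.5342) → (112.1377,111.5890) → (195.5284,50.5989) → (216.6553,100.7873)

[4] `<path>` cubic bezier, #ff8800→score S413 F1597: (26.5455,107.4183) → (34.9410,107.9596) → (70.8254,107.6237) → (77.1622,104.0143)

[5] `<circle>` circle, #ff8800→score S413 F1597: (132.6034,41.0678) → (116.4503,69.0458) → (84.1441,69.0458) → (67.9910,41.0678) → (84.1441,13.0898) → (116.4503,13.0898) → (132.6034,41.0678) (closed)

(bCNC post)
(Date: synthetic)
G21
G90
G00 X111.0406 Y91.6925
M4 S413
G1 X111.9868 Y83.6717 F1597
G1 X117.5326 Y87.4258
G1 X121.2522 Y98.1912
M5
G00 X80.9658 Y12.7260
M4 S413
G1 X109.9996 Y24.8202 F1597
G1 X159.6816 Y48.0818
G1 X177.9214 Y55.5563
M5
G00 X135.3637 Y34.8797
M4 S413
G1 X131.5552 Y89.6903 F1597
G1 X65.4880 Y95.5342
G1 X112.1377 Y111.5890
G1 X195.5284 Y50.5989
G1 X216.6553 Y100.7873
M5
G00 X26.5455 Y107.4183
M4 S413
G1 X34.9410 Y107.9596 F1597
G1 X70.8254 Y107.6237
G1 X77.1622 Y104.0143
M5
G00 X132.6034 Y41.0678
M4 S413
G1 X116.4503 Y69.0458 F1597
G1 X84.1441 Y69.0458
G1 X67.9910 Y41.0678
G1 X84.1441 Y13.0898
G1 X116.4503 Y13.0898
G1 X132.6034 Y41.0678
M5
G00 X0.0000 Y0.0000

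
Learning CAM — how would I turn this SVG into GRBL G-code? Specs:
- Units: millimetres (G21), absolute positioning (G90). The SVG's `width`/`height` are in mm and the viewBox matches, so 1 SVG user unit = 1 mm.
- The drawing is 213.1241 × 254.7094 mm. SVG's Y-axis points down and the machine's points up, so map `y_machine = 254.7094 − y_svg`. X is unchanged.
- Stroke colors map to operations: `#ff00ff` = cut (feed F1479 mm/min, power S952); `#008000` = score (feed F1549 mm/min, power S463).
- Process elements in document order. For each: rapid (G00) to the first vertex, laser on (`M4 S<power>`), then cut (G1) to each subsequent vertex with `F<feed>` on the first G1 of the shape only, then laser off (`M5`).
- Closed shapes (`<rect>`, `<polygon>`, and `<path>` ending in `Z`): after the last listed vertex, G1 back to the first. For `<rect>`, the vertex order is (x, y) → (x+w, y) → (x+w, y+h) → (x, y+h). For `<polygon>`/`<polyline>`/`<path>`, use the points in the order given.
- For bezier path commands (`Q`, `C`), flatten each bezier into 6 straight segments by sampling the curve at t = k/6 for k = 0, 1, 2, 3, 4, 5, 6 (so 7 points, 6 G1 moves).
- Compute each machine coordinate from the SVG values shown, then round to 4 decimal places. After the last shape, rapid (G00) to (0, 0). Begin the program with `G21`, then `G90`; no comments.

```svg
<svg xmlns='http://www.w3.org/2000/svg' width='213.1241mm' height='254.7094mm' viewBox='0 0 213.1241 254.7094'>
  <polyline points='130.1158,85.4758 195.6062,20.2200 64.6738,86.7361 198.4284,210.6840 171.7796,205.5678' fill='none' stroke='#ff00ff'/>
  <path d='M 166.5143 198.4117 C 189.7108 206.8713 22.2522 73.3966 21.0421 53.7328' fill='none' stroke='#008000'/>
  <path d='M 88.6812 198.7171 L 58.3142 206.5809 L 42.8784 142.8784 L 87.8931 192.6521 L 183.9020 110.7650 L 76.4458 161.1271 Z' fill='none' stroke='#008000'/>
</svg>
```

1 u = 1 mm; y_m = 254.7094 − y.

[1] `<polyline>` open polyline, #ff00ff→cut S952 F1479: (130.1158,169.2336) → (195.6062,234.4894) → (64.6738,167.9733) → (198.4284,44.0254) → (171.7796,49.1416)

[2] `<path>` cubic bezier, #008000→score S463 F1549: (166.5143,56.2977) → (163.8770,62.7118) → (139.3778,85.6775) → (102.9307,118.0909) → (64.4497,152.8479) → (33.8489,182.8445) → (21.0421,200.9766)

[3] `<path>` closed polygon, #008000→score S463 F1549: (88.6812,55.9923) → (58.3142,48.1285) → (42.8784,111.8310) → (87.8931,62.0573) → (183.9020,143.9444) → (76.4458,93.5823) → (88.6812,55.9923) (closed)

G21
G90
G00 X130.1158 Y169.2336
M4 S952
G1 X195.6062 Y234.4894 F1479
G1 X64.6738 Y167.9733
G1 X198.4284 Y44.0254
G1 X171.7796 Y49.1416
M5
G00 X166.5143 Y56.2977
M4 S463
G1 X163.8770 Y62.7118 F1549
G1 X139.3778 Y85.6775
G1 X102.9307 Y118.0909
G1 X64.4497 Y152.8479
G1 X33.8489 Y182.8445
G1 X21.0421 Y200.9766
M5
G00 X88.6812 Y55.9923
M4 S463
G1 X58.3142 Y48.1285 F1549
G1 X42.8784 Y111.8310
G1 X87.8931 Y62.0573
G1 X183.9020 Y143.9444
G1 X76.4458 Y93.5823
G1 X88.6812 Y55.9923
M5
G00 X0.0000 Y0.0000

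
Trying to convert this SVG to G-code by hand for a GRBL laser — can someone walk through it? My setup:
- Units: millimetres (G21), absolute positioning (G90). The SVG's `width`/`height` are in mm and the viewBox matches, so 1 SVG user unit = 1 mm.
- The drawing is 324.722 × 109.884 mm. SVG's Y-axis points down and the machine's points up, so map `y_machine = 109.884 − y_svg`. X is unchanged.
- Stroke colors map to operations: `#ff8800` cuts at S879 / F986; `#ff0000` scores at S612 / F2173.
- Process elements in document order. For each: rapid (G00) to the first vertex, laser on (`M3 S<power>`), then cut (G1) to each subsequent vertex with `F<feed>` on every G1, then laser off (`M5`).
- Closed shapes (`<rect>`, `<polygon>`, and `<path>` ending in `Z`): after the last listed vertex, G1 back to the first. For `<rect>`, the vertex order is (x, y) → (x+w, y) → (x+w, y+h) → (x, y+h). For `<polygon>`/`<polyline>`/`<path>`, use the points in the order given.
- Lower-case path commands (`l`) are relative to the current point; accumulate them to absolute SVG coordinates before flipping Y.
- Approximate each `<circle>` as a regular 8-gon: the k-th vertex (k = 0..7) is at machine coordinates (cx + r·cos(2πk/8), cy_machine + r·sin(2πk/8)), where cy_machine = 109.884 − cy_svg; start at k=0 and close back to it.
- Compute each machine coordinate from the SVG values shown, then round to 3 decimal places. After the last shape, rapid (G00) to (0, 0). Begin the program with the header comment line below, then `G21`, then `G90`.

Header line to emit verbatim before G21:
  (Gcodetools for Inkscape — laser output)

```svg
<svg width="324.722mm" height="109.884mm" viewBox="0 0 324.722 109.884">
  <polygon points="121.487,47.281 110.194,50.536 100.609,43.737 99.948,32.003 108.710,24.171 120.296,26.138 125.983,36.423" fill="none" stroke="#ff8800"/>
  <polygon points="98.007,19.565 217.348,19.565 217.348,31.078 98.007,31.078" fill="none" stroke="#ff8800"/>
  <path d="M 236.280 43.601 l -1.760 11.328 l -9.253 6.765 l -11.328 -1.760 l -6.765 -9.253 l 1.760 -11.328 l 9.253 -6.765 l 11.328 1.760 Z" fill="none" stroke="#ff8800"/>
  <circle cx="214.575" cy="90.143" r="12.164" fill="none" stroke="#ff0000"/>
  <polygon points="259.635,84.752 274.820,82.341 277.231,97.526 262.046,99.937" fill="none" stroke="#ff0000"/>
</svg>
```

Since the viewBox matches the mm dimensions, user units are millimetres directly. The only transform is the Y-flip y_m = 109.884 − y_svg.

Shape 1 is a regular polygon drawn with `<polygon>`. Its stroke #ff8800 means cut at S879, F986. After flipping Y the toolpath is (121.487,62.603) → (110.194,59.348) → (100.609,66.147) → (99.948,77.881) → (108.710,85.713) → (120.296,83.746) → (125.983,73.461) → (121.487,62.603), returning to the start.

Shape 2 is a rectangle drawn with `<polygon>`. Its stroke #ff8800 means cut at S879, F986. After flipping Y the toolpath is (98.007,90.319) → (217.348,90.319) → (217.348,78.806) → (98.007,78.806) → (98.007,90.319), returning to the start.

Shape 3 is a regular polygon drawn with `<path>`. Its stroke #ff8800 means cut at S879, F986. After flipping Y the toolpath is (236.280,66.283) → (234.520,54.955) → (225.267,48.190) → (213.939,49.950) → (207.174,59.203) → (208.934,70.531) → (218.187,77.296) → (229.515,75.536) → (236.280,66.283), returning to the start.

Shape 4 is a circle drawn with `<circle>`. Its stroke #ff0000 means score at S612, F2173. After flipping Y the toolpath is (226.739,19.741) → (223.176,28.342) → (214.575,31.905) → (205.974,28.342) → (202.411,19.741) → (205.974,11.140) → (214.575,7.577) → (223.176,11.140) → (226.739,19.741), returning to the start.

Shape 5 is a regular polygon drawn with `<polygon>`. Its stroke #ff0000 means score at S612, F2173. After flipping Y the toolpath is (259.635,25.132) → (274.820,27.543) → (277.231,12.358) → (262.046,9.947) → (259.635,25.132), returning to the start.

(Gcodetools for Inkscape — laser output)
G21
G90
G00 X121.487 Y62.603
M3 S879
G1 X110.194 Y59.348 F986
G1 X100.609 Y66.147 F986
G1 X99.948 Y77.881 F986
G1 X108.710 Y85.713 F986
G1 X120.296 Y83.746 F986
G1 X125.983 Y73.461 F986
G1 X121.487 Y62.603 F986
M5
G00 X98.007 Y90.319
M3 S879
G1 X217.348 Y90.319 F986
G1 X217.348 Y78.806 F986
G1 X98.007 Y78.806 F986
G1 X98.007 Y90.319 F986
M5
G00 X236.280 Y66.283
M3 S879
G1 X234.520 Y54.955 F986
G1 X225.267 Y48.190 F986
G1 X213.939 Y49.950 F986
G1 X207.174 Y59.203 F986
G1 X208.934 Y70.531 F986
G1 X218.187 Y77.296 F986
G1 X229.515 Y75.536 F986
G1 X236.280 Y66.283 F986
M5
G00 X226.739 Y19.741
M3 S612
G1 X223.176 Y28.342 F2173
G1 X214.575 Y31.905 F2173
G1 X205.974 Y28.342 F2173
G1 X202.411 Y19.741 F2173
G1 X205.974 Y11.140 F2173
G1 X214.575 Y7.577 F2173
G1 X223.176 Y11.140 F2173
G1 X226.739 Y19.741 F2173
M5
G00 X259.635 Y25.132
M3 S612
G1 X274.820 Y27.543 F2173
G1 X277.231 Y12.358 F2173
G1 X262.046 Y9.947 F2173
G1 X259.635 Y25.132 F2173
M5
G00 X0.000 Y0.000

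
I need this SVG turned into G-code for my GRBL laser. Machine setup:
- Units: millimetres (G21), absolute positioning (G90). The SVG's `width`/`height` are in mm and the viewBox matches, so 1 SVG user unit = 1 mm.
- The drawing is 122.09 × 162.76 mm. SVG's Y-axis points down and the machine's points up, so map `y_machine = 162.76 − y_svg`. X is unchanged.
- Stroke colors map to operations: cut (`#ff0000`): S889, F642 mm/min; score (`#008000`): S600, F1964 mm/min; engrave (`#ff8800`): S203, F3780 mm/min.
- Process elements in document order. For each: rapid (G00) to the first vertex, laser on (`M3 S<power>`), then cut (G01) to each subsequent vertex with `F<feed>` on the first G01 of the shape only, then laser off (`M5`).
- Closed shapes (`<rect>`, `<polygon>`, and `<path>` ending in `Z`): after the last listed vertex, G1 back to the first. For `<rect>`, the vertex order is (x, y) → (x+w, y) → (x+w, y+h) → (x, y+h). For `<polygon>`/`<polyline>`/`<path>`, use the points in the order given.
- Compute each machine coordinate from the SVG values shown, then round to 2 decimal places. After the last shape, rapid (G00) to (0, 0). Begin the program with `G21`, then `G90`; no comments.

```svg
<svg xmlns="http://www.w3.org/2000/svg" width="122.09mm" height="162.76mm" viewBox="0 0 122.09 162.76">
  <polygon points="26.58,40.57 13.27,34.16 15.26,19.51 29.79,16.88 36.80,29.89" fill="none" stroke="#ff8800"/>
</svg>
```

G21
G90
G00 X26.58 Y122.19
M3 S203
G01 X13.27 Y128.60 F3780
G01 X15.26 Y143.25
G01 X29.79 Y145.88
G01 X36.80 Y132.87
G01 X26.58 Y122.19
M5
G00 X0.00 Y0.00

Since the viewBox matches the mm dimensions, user units are millimetres directly. The only transform is the Y-flip y_m = 162.76 − y_svg.

Shape 1 is a regular polygon drawn with `<polygon>`. Its stroke #ff8800 means engrave at S203, F3780. After flipping Y the toolpath is (26.58,122.19) → (13.27,128.60) → (15.26,143.25) → (29.79,145.88) → (36.80,132.87) → (26.58,122.19), returning to the start.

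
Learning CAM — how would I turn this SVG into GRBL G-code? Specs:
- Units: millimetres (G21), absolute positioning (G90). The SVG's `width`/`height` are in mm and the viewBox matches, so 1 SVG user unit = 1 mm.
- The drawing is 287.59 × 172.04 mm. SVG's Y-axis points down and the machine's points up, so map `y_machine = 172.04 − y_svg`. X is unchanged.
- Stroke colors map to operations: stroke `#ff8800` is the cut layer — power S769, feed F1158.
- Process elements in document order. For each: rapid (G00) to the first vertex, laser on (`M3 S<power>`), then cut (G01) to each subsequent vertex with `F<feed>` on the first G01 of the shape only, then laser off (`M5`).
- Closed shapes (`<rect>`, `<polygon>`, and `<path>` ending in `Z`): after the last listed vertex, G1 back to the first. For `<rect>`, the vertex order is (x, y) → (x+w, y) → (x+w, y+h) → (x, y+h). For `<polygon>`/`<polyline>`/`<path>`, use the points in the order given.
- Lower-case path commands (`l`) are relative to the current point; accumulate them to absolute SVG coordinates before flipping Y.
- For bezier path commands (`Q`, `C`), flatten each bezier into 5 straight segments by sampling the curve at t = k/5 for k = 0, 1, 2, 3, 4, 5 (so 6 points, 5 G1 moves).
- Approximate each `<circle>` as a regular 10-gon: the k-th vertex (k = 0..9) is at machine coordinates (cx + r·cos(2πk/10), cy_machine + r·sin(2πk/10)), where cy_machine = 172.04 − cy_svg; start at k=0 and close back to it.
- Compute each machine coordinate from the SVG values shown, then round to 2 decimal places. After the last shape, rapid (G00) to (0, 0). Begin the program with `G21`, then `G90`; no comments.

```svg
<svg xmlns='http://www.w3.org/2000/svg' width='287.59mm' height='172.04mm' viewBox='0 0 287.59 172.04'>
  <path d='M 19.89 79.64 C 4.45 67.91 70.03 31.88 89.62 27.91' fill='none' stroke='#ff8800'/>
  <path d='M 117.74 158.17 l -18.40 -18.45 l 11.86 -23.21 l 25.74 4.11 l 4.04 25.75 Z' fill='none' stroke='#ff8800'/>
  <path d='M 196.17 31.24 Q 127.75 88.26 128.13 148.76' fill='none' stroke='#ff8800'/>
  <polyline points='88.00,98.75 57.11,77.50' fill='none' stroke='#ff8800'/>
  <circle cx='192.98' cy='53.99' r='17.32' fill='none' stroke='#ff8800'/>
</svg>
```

G21
G90
G00 X19.89 Y92.40
M3 S769
G01 X19.33 Y101.90 F1158
G01 X32.12 Y114.53
G01 X52.17 Y127.58
G01 X73.36 Y138.35
G01 X89.62 Y144.13
M5
G00 X117.74 Y13.87
M3 S769
G01 X99.34 Y32.32 F1158
G01 X111.20 Y55.53
G01 X136.94 Y51.42
G01 X140.98 Y25.67
G01 X117.74 Y13.87
M5
G00 X196.17 Y140.80
M3 S769
G01 X171.55 Y117.85 F1158
G01 X152.44 Y94.63
G01 X138.83 Y71.12
G01 X130.73 Y47.34
G01 X128.13 Y23.28
M5
G00 X88.00 Y73.29
M3 S769
G01 X57.11 Y94.54 F1158
M5
G00 X210.30 Y118.05
M3 S769
G01 X206.99 Y128.23 F1158
G01 X198.33 Y134.52
G01 X187.63 Y134.52
G01 X178.97 Y128.23
G01 X175.66 Y118.05
G01 X178.97 Y107.87
G01 X187.63 Y101.58
G01 X198.33 Y101.58
G01 X206.99 Y107.87
G01 X210.30 Y118.05
M5
G00 X0.00 Y0.00

viewBox `0 0 287.59 172.04` with mm width/height → 1 unit = 1 mm. Flip: y_m = 172.04 − y_svg.

**Shape 1** — `<path>` cubic bezier, stroke `#ff8800` → cut (S769, F1158). Control points (SVG): P0=(19.89,79.64), P1=(4.45,67.91), P2=(70.03,31.88), P3=(89.62,27.91); sampled at t=k/5. Machine vertices: (19.89,92.40) → (19.33,101.90) → (32.12,114.53) → (52.17,127.58) → (73.36,138.35) → (89.62,144.13). Open path.

**Shape 2** — `<path>` regular polygon, stroke `#ff8800` → cut (S769, F1158). Machine vertices: (117.74,13.87) → (99.34,32.32) → (111.20,55.53) → (136.94,51.42) → (140.98,25.67) → (117.74,13.87). Closed: final G1 returns to the first vertex.

**Shape 3** — `<path>` quadratic bezier, stroke `#ff8800` → cut (S769, F1158). Control points (SVG): P0=(196.17,31.24), P1=(127.75,88.26), P2=(128.13,148.76); sampled at t=k/5. Machine vertices: (196.17,140.80) → (171.55,117.85) → (152.44,94.63) → (138.83,71.12) → (130.73,47.34) → (128.13,23.28). Open path.

**Shape 4** — `<polyline>` line segment, stroke `#ff8800` → cut (S769, F1158). Machine vertices: (88.00,73.29) → (57.11,94.54). Open path.

**Shape 5** — `<circle>` circle, stroke `#ff8800` → cut (S769, F1158). Machine vertices: (210.30,118.05) → (206.99,128.23) → (198.33,134.52) → (187.63,134.52) → (178.97,128.23) → (175.66,118.05) → (178.97,107.87) → (187.63,101.58) → (198.33,101.58) → (206.99,107.87) → (210.30,118.05). Closed: final G1 returns to the first vertex.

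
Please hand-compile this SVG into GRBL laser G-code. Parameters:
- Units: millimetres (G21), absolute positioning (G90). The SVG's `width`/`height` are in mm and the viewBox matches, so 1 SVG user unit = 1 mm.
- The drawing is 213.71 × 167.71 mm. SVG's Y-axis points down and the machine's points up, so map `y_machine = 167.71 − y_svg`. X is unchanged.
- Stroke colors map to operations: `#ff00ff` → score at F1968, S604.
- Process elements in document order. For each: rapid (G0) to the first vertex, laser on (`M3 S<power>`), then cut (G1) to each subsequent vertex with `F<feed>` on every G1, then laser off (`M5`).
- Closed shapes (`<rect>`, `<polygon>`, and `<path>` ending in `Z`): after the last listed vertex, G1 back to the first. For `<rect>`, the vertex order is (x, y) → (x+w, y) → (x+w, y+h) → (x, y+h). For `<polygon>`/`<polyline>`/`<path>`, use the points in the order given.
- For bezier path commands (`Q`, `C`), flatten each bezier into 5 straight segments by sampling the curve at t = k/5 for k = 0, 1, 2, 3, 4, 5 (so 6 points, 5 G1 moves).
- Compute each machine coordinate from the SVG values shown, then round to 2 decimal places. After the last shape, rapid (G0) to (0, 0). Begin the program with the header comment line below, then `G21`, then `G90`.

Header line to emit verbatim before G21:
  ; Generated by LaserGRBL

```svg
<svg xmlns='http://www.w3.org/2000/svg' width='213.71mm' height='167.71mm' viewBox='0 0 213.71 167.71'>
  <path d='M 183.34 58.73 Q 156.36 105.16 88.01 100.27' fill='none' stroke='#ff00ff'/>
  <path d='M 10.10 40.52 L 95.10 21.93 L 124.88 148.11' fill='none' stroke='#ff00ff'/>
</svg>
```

; Generated by LaserGRBL
G21
G90
G0 X183.34 Y108.98
M3 S604
G1 X170.89 Y92.46 F1968
G1 X155.14 Y80.05 F1968
G1 X136.07 Y71.74 F1968
G1 X113.70 Y67.54 F1968
G1 X88.01 Y67.44 F1968
M5
G0 X10.10 Y127.19
M3 S604
G1 X95.10 Y145.78 F1968
G1 X124.88 Y19.60 F1968
M5
G0 X0.00 Y0.00

Since the viewBox matches the mm dimensions, user units are millimetres directly. The only transform is the Y-flip y_m = 167.71 − y_svg.

Shape 1 is a quadratic bezier drawn with `<path>`. Its stroke #ff00ff means score at S604, F1968. After flipping Y the toolpath is (183.34,108.98) → (170.89,92.46) → (155.14,80.05) → (136.07,71.74) → (113.70,67.54) → (88.01,67.44).

Shape 2 is a open polyline drawn with `<path>`. Its stroke #ff00ff means score at S604, F1968. After flipping Y the toolpath is (10.10,127.19) → (95.10,145.78) → (124.88,19.60).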